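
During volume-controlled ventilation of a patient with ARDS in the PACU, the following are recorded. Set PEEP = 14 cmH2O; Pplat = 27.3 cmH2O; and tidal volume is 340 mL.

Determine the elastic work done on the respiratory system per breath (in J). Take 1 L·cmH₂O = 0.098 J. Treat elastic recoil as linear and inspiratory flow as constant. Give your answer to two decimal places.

Elastic work ≈ ½ × (Pplat − PEEP) × Vt = 0.5 × (27.3 − 14) × 0.340 L = 0.5 × 13.3 × 0.340 = 2.261 L·cmH2O.
× 0.098 J/(L·cmH2O) → 0.2216 J.

0.22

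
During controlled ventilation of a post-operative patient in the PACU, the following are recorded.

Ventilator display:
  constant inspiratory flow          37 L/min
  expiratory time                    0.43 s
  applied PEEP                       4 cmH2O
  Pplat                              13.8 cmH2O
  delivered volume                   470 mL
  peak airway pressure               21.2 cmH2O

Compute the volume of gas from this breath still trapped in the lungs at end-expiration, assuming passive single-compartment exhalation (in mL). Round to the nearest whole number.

Flow: 37 L/min ÷ 60 = 0.6167 L/s.
R = (PIP − Pplat)/V̇ = (21.2 − 13.8) / 0.6167 = 7.4/0.6167 = 11.999 cmH2O·s/L.
C = Vt/(Pplat − PEEP) = 470.0 / (13.8 − 4) = 470.0/9.8 = 47.959 mL/cmH2O.
τ = R × C = 11.999 × 0.04796 L/cmH2O = 0.5755 s.
Fraction remaining = e^(−Te/τ) = e^(−0.43/0.5755) = 0.4737.
Trapped volume = 470.0 × 0.4737 = 222.64 mL.

223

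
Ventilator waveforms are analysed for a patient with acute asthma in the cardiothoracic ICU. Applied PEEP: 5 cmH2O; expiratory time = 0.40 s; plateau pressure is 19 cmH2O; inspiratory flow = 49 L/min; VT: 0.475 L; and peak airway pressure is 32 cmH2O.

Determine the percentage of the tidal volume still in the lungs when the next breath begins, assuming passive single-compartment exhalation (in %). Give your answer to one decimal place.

Flow: 49 L/min ÷ 60 = 0.8167 L/s.
R = (PIP − Pplat)/V̇ = (32 − 19) / 0.8167 = 13.0/0.8167 = 15.918 cmH2O·s/L.
C = Vt/(Pplat − PEEP) = 475.0 / (19 − 5) = 475.0/14.0 = 33.929 mL/cmH2O.
τ = R × C = 15.918 × 0.03393 L/cmH2O = 0.5401 s.
Fraction remaining at end-expiration = e^(−Te/τ) = e^(−0.40/0.5401) = 0.4768 → 47.68%.

47.7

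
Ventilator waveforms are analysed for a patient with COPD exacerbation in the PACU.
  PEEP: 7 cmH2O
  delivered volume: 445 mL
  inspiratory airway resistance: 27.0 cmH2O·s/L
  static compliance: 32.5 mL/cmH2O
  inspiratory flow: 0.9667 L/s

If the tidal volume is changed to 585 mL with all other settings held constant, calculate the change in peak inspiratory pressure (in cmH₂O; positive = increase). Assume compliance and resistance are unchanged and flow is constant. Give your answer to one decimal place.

PIP = Vt/C + R·V̇ + PEEP (constant-flow equation of motion).
Only the elastic term changes: ΔPIP = ΔVt / C = (585 − 445) / 32.5 = 4.308 cmH2O.

4.3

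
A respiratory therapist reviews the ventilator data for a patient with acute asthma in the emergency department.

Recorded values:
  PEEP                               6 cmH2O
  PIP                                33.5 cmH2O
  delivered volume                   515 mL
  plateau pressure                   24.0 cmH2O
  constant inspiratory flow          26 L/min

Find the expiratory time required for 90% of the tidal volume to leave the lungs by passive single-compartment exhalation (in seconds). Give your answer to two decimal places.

Flow: 26 L/min ÷ 60 = 0.4333 L/s.
R = (PIP − Pplat)/V̇ = (33.5 − 24.0) / 0.4333 = 9.5/0.4333 = 21.925 cmH2O·s/L.
C = Vt/(Pplat − PEEP) = 515.0 / (24.0 − 6) = 515.0/18.0 = 28.611 mL/cmH2O.
τ = R × C = 21.925 × 0.02861 L/cmH2O = 0.6273 s.
t = −τ·ln(1 − 0.90) = −0.6273·ln(0.1) = 1.444 s.

1.44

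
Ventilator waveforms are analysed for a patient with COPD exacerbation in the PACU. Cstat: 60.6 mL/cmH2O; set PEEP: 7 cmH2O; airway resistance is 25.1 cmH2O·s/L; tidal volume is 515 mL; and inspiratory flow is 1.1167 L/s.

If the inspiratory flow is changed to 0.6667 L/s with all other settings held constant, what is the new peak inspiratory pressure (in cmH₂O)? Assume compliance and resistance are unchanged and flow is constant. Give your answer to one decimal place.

PIP = Vt/C + R·V̇ + PEEP (constant-flow equation of motion).
Only the resistive term changes: ΔPIP = R × ΔV̇ = 25.1 × (0.6667 − 1.1167) = 25.1 × -0.45 = -11.295 cmH2O.
Original PIP = 515/60.6 + 25.1×1.1167 + 7 = 43.528 cmH2O; new PIP = 43.528 + (-11.295) = 32.233 cmH2O.

32.2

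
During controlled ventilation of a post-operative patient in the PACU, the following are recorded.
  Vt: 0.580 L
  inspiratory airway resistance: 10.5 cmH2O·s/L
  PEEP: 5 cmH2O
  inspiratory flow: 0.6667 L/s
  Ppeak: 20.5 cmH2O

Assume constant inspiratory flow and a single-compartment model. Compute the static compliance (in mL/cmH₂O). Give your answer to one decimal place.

68.2

Equation of motion (constant flow): PIP = Vt/C + R·V̇ + PEEP.
Vt/C = PIP − R·V̇ − PEEP = 20.5 − 10.5×0.6667 − 5 = 20.5 − 7.0 − 5 = 8.5 cmH2O.
C = Vt / 8.5 = 580 / 8.5 = 68.235 mL/cmH2O.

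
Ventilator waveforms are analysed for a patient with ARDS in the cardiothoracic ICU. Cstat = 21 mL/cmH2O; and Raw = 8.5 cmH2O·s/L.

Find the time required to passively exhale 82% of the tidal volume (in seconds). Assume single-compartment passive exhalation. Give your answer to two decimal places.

0.31

τ = R × C = 8.5 × 21 mL/cmH2O = 8.5 × 0.021 L/cmH2O = 0.1785 s.
Exhaled fraction f = 1 − e^(−t/τ) → t = −τ·ln(1 − f) = −0.1785·ln(0.18) = 0.3061 s.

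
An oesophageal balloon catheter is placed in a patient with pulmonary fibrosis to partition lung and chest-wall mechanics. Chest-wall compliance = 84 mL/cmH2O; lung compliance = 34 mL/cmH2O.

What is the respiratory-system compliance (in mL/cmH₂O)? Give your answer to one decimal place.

24.2

Lung and chest wall are elastances in series: 1/Crs = 1/CL + 1/Ccw.
1/Crs = 1/34 + 1/84 = 0.04132.
Crs = 24.201 mL/cmH2O.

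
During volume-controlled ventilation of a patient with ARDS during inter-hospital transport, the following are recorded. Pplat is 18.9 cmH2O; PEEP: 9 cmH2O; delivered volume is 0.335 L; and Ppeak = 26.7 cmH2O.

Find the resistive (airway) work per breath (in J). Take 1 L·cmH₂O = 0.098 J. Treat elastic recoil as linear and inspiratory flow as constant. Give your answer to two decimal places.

0.26

With constant inspiratory flow the resistive pressure is constant at PIP − Pplat = 26.7 − 18.9 = 7.8 cmH2O, so resistive work = 7.8 × 0.335 = 2.613 L·cmH2O.
× 0.098 J/(L·cmH2O) → 0.2561 J.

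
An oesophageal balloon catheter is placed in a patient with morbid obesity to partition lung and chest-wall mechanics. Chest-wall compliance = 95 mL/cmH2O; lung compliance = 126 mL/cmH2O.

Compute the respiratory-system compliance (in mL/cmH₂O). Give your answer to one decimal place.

54.2

Lung and chest wall are elastances in series: 1/Crs = 1/CL + 1/Ccw.
1/Crs = 1/126 + 1/95 = 0.01846.
Crs = 54.171 mL/cmH2O.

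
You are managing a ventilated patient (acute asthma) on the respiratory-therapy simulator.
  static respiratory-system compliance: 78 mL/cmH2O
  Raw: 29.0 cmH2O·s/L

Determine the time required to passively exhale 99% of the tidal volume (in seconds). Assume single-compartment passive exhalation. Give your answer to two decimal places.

10.42

τ = R × C = 29.0 × 78 mL/cmH2O = 29.0 × 0.078 L/cmH2O = 2.262 s.
Exhaled fraction f = 1 − e^(−t/τ) → t = −τ·ln(1 − f) = −2.262·ln(0.01) = 10.417 s.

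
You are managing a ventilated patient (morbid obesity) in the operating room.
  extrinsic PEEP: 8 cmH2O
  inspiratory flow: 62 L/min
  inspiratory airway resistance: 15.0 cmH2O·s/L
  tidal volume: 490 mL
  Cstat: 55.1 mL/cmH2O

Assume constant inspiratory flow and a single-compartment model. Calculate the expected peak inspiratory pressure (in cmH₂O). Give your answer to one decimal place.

Flow: 62 L/min ÷ 60 = 1.0333 L/s.
Equation of motion (constant flow): PIP = Vt/C + R·V̇ + PEEP.
PIP = 490/55.1 + 15.0×1.0333 + 8 = 8.893 + 15.5 + 8 = 32.393 cmH2O.

32.4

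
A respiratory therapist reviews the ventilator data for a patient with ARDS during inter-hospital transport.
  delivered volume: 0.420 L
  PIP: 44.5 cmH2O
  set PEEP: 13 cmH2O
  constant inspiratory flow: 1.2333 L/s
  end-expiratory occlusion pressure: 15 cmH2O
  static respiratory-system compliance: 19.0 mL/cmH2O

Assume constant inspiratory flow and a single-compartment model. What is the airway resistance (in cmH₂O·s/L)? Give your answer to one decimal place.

Total PEEP = 15 cmH2O (set 13 + intrinsic 2); this is the baseline alveolar pressure.
Equation of motion (constant flow): PIP = Vt/C + R·V̇ + PEEP.
R·V̇ = PIP − Vt/C − PEEP = 44.5 − 420/19.0 − 15 = 44.5 − 22.105 − 15 = 7.395 cmH2O.
R = 7.395 / 1.2333 = 5.996 cmH2O·s/L.

6.0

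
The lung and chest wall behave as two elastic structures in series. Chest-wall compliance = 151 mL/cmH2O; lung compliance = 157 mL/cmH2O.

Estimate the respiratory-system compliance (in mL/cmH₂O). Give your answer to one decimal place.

Lung and chest wall are elastances in series: 1/Crs = 1/CL + 1/Ccw.
1/Crs = 1/157 + 1/151 = 0.01299.
Crs = 76.982 mL/cmH2O.

77.0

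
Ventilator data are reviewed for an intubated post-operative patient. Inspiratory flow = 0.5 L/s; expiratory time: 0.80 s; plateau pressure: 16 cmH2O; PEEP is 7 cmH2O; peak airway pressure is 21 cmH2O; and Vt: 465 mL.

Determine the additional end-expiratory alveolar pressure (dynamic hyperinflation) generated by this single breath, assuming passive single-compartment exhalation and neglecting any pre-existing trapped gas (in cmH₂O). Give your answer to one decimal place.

1.9

R = (PIP − Pplat)/V̇ = (21 − 16) / 0.5 = 5.0/0.5 = 10.0 cmH2O·s/L.
C = Vt/(Pplat − PEEP) = 465.0 / (16 − 7) = 465.0/9.0 = 51.667 mL/cmH2O.
τ = R × C = 10.0 × 0.05167 L/cmH2O = 0.5167 s.
Fraction remaining = e^(−Te/τ) = e^(−0.80/0.5167) = 0.2126; trapped volume = 465.0 × 0.2126 = 98.859 mL.
Additional alveolar pressure from trapping ≈ V_trapped / C = 98.859 / 51.667 = 1.913 cmH2O.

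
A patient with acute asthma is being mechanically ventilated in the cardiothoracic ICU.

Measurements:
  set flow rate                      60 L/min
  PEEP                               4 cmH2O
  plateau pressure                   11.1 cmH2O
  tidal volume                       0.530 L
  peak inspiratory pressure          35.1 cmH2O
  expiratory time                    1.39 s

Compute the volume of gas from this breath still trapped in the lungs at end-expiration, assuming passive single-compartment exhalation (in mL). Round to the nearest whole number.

244

Flow: 60 L/min ÷ 60 = 1 L/s.
R = (PIP − Pplat)/V̇ = (35.1 − 11.1) / 1 = 24.0/1 = 24.0 cmH2O·s/L.
C = Vt/(Pplat − PEEP) = 530.0 / (11.1 − 4) = 530.0/7.1 = 74.648 mL/cmH2O.
τ = R × C = 24.0 × 0.07465 L/cmH2O = 1.792 s.
Fraction remaining = e^(−Te/τ) = e^(−1.39/1.792) = 0.4604.
Trapped volume = 530.0 × 0.4604 = 244.01 mL.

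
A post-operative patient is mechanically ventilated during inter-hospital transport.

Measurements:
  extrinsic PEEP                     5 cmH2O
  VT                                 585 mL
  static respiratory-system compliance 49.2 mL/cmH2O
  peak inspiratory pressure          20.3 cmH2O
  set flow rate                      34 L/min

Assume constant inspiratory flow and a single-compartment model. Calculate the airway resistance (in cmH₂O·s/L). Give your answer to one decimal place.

6.0

Flow: 34 L/min ÷ 60 = 0.5667 L/s.
Equation of motion (constant flow): PIP = Vt/C + R·V̇ + PEEP.
R·V̇ = PIP − Vt/C − PEEP = 20.3 − 585/49.2 − 5 = 20.3 − 11.89 − 5 = 3.41 cmH2O.
R = 3.41 / 0.5667 = 6.017 cmH2O·s/L.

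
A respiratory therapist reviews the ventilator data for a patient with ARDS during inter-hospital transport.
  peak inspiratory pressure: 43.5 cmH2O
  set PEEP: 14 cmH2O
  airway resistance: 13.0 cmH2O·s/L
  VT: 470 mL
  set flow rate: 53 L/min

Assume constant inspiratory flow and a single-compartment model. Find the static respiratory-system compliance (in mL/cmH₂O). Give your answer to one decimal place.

Flow: 53 L/min ÷ 60 = 0.8833 L/s.
Equation of motion (constant flow): PIP = Vt/C + R·V̇ + PEEP.
Vt/C = PIP − R·V̇ − PEEP = 43.5 − 13.0×0.8833 − 14 = 43.5 − 11.483 − 14 = 18.017 cmH2O.
C = Vt / 18.017 = 470 / 18.017 = 26.086 mL/cmH2O.

26.1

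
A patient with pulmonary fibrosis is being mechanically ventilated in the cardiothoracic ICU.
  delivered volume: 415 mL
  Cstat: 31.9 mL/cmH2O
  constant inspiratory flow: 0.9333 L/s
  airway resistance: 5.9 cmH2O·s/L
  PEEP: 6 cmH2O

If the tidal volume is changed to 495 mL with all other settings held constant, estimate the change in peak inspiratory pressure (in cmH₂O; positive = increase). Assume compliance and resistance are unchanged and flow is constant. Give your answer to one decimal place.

PIP = Vt/C + R·V̇ + PEEP (constant-flow equation of motion).
Only the elastic term changes: ΔPIP = ΔVt / C = (495 − 415) / 31.9 = 2.508 cmH2O.

2.5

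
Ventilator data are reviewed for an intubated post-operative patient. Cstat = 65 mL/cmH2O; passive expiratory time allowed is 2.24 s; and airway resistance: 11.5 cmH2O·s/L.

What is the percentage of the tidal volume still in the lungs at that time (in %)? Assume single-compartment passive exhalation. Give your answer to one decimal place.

5.0

τ = R × C = 11.5 × 65 mL/cmH2O = 11.5 × 0.065 L/cmH2O = 0.7475 s.
Passive exhalation: V(t)/V₀ = e^(−t/τ) = e^(−2.24/0.7475) = 0.04995.
Fraction remaining = 0.04995 → 4.995%.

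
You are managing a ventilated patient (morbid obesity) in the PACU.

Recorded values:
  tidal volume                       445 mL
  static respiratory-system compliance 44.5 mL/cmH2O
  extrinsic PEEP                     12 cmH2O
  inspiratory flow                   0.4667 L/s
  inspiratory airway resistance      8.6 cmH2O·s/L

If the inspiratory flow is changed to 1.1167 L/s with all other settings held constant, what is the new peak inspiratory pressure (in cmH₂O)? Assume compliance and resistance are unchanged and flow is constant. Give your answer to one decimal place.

PIP = Vt/C + R·V̇ + PEEP (constant-flow equation of motion).
Only the resistive term changes: ΔPIP = R × ΔV̇ = 8.6 × (1.1167 − 0.4667) = 8.6 × 0.65 = 5.59 cmH2O.
Original PIP = 445/44.5 + 8.6×0.4667 + 12 = 26.014 cmH2O; new PIP = 26.014 + (5.59) = 31.604 cmH2O.

31.6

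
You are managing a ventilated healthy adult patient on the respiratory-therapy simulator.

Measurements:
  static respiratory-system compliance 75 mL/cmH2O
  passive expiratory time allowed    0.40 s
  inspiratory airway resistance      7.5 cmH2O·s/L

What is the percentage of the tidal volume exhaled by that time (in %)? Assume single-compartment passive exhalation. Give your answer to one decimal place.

τ = R × C = 7.5 × 75 mL/cmH2O = 7.5 × 0.075 L/cmH2O = 0.5625 s.
Passive exhalation: V(t)/V₀ = e^(−t/τ) = e^(−0.40/0.5625) = 0.4911.
Fraction exhaled = 1 − 0.4911 = 0.5089 → 50.89%.

50.9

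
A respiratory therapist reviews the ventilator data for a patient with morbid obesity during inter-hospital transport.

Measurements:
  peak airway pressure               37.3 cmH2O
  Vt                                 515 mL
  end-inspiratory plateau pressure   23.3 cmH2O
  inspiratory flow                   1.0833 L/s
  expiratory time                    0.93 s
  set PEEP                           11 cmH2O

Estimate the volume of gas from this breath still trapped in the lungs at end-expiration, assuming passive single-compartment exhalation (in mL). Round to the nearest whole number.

R = (PIP − Pplat)/V̇ = (37.3 − 23.3) / 1.0833 = 14.0/1.0833 = 12.923 cmH2O·s/L.
C = Vt/(Pplat − PEEP) = 515.0 / (23.3 − 11) = 515.0/12.3 = 41.87 mL/cmH2O.
τ = R × C = 12.923 × 0.04187 L/cmH2O = 0.5411 s.
Fraction remaining = e^(−Te/τ) = e^(−0.93/0.5411) = 0.1793.
Trapped volume = 515.0 × 0.1793 = 92.34 mL.

92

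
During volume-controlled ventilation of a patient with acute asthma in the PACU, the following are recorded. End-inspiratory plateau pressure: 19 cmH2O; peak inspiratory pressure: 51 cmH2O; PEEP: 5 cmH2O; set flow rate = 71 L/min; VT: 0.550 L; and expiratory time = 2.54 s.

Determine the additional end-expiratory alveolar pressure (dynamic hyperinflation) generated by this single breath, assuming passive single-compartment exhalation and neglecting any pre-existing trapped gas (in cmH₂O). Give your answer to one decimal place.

1.3

Flow: 71 L/min ÷ 60 = 1.1833 L/s.
R = (PIP − Pplat)/V̇ = (51 − 19) / 1.1833 = 32.0/1.1833 = 27.043 cmH2O·s/L.
C = Vt/(Pplat − PEEP) = 550.0 / (19 − 5) = 550.0/14.0 = 39.286 mL/cmH2O.
τ = R × C = 27.043 × 0.03929 L/cmH2O = 1.063 s.
Fraction remaining = e^(−Te/τ) = e^(−2.54/1.063) = 0.09168; trapped volume = 550.0 × 0.09168 = 50.424 mL.
Additional alveolar pressure from trapping ≈ V_trapped / C = 50.424 / 39.286 = 1.284 cmH2O.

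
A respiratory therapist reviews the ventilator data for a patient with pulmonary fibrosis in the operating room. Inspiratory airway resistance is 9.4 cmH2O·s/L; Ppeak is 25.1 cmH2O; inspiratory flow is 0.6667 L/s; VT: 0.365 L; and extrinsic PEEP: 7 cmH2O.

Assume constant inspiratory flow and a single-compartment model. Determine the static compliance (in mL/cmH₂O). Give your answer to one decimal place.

30.8

Equation of motion (constant flow): PIP = Vt/C + R·V̇ + PEEP.
Vt/C = PIP − R·V̇ − PEEP = 25.1 − 9.4×0.6667 − 7 = 25.1 − 6.267 − 7 = 11.833 cmH2O.
C = Vt / 11.833 = 365 / 11.833 = 30.846 mL/cmH2O.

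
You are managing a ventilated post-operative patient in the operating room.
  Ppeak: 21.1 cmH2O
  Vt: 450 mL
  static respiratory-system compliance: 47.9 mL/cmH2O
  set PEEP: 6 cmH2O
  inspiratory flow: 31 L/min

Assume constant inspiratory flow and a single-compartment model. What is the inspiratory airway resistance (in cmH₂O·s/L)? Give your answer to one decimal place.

11.0

Flow: 31 L/min ÷ 60 = 0.5167 L/s.
Equation of motion (constant flow): PIP = Vt/C + R·V̇ + PEEP.
R·V̇ = PIP − Vt/C − PEEP = 21.1 − 450/47.9 − 6 = 21.1 − 9.395 − 6 = 5.705 cmH2O.
R = 5.705 / 0.5167 = 11.041 cmH2O·s/L.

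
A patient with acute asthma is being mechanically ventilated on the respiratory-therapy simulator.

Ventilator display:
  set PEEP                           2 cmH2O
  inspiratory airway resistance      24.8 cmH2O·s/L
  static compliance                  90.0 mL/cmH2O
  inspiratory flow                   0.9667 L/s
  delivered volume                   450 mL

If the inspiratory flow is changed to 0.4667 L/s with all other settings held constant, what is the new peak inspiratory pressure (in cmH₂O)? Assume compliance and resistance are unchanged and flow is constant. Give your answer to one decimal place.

PIP = Vt/C + R·V̇ + PEEP (constant-flow equation of motion).
Only the resistive term changes: ΔPIP = R × ΔV̇ = 24.8 × (0.4667 − 0.9667) = 24.8 × -0.5 = -12.4 cmH2O.
Original PIP = 450/90.0 + 24.8×0.9667 + 2 = 30.974 cmH2O; new PIP = 30.974 + (-12.4) = 18.574 cmH2O.

18.6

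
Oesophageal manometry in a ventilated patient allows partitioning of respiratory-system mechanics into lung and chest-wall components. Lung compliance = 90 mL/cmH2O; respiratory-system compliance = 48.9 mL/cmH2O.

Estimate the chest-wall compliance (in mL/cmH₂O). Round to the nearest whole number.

1/Ccw = 1/Crs − 1/CL.
1/Ccw = 1/48.9 − 1/90 = 0.009339.
Ccw = 107.08 mL/cmH2O.

107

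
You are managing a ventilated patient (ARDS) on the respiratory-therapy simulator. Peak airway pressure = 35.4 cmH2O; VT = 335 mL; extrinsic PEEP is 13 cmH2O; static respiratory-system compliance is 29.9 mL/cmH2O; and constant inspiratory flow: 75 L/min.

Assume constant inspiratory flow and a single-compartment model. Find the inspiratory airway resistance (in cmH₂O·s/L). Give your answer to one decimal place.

9.0

Flow: 75 L/min ÷ 60 = 1.25 L/s.
Equation of motion (constant flow): PIP = Vt/C + R·V̇ + PEEP.
R·V̇ = PIP − Vt/C − PEEP = 35.4 − 335/29.9 − 13 = 35.4 − 11.204 − 13 = 11.196 cmH2O.
R = 11.196 / 1.25 = 8.957 cmH2O·s/L.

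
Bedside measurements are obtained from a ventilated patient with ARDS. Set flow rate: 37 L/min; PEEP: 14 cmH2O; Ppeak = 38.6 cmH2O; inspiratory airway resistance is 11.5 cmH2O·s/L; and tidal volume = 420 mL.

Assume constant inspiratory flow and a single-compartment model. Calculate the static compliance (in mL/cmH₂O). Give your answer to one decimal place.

24.0

Flow: 37 L/min ÷ 60 = 0.6167 L/s.
Equation of motion (constant flow): PIP = Vt/C + R·V̇ + PEEP.
Vt/C = PIP − R·V̇ − PEEP = 38.6 − 11.5×0.6167 − 14 = 38.6 − 7.092 − 14 = 17.508 cmH2O.
C = Vt / 17.508 = 420 / 17.508 = 23.989 mL/cmH2O.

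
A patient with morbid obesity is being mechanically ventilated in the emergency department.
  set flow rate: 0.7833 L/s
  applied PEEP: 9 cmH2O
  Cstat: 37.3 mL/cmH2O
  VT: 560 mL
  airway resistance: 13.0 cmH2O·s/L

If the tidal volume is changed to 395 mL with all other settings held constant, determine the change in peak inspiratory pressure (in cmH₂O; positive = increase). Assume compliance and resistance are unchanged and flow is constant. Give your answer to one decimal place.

PIP = Vt/C + R·V̇ + PEEP (constant-flow equation of motion).
Only the elastic term changes: ΔPIP = ΔVt / C = (395 − 560) / 37.3 = -4.424 cmH2O.

-4.4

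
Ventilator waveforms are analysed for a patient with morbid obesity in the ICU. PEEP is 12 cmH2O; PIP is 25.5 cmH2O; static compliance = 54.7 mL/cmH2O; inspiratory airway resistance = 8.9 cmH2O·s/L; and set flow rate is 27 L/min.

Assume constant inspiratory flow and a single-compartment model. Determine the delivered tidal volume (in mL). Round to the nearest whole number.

Flow: 27 L/min ÷ 60 = 0.45 L/s.
Equation of motion (constant flow): PIP = Vt/C + R·V̇ + PEEP.
Vt/C = PIP − R·V̇ − PEEP = 25.5 − 4.005 − 12 = 9.495 cmH2O.
Vt = C × 9.495 = 54.7 × 9.495 = 519.38 mL.

519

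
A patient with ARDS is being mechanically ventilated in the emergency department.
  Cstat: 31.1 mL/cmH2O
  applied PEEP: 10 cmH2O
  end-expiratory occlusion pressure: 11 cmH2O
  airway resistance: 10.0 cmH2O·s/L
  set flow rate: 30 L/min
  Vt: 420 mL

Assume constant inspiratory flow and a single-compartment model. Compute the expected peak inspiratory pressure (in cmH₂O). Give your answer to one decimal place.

29.5

Flow: 30 L/min ÷ 60 = 0.5 L/s.
Total PEEP = 11 cmH2O (set 10 + intrinsic 1); this is the baseline alveolar pressure.
Equation of motion (constant flow): PIP = Vt/C + R·V̇ + PEEP.
PIP = 420/31.1 + 10.0×0.5 + 11 = 13.505 + 5.0 + 11 = 29.505 cmH2O.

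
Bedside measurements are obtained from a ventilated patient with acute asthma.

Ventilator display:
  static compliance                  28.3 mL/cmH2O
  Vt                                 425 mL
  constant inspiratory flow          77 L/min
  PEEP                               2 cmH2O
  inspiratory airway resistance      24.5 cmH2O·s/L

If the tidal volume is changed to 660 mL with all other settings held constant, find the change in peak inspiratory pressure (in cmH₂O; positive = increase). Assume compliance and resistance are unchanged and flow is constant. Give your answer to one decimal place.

8.3

PIP = Vt/C + R·V̇ + PEEP (constant-flow equation of motion).
Only the elastic term changes: ΔPIP = ΔVt / C = (660 − 425) / 28.3 = 8.304 cmH2O.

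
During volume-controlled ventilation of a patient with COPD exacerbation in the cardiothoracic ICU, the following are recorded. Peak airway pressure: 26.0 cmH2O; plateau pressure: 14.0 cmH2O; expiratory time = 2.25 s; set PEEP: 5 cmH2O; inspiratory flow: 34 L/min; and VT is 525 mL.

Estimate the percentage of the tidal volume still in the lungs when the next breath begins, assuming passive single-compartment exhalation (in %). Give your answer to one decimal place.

16.2

Flow: 34 L/min ÷ 60 = 0.5667 L/s.
R = (PIP − Pplat)/V̇ = (26.0 − 14.0) / 0.5667 = 12.0/0.5667 = 21.175 cmH2O·s/L.
C = Vt/(Pplat − PEEP) = 525.0 / (14.0 − 5) = 525.0/9.0 = 58.333 mL/cmH2O.
τ = R × C = 21.175 × 0.05833 L/cmH2O = 1.235 s.
Fraction remaining at end-expiration = e^(−Te/τ) = e^(−2.25/1.235) = 0.1617 → 16.17%.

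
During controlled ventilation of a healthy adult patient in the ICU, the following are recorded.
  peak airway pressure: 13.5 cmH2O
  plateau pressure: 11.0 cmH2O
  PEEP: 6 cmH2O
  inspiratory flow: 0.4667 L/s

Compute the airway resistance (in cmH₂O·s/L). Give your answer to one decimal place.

5.4

Raw = (PIP − Pplat) / flow = (13.5 − 11.0) / 0.4667 = 2.5 / 0.4667 = 5.357 cmH2O·s/L.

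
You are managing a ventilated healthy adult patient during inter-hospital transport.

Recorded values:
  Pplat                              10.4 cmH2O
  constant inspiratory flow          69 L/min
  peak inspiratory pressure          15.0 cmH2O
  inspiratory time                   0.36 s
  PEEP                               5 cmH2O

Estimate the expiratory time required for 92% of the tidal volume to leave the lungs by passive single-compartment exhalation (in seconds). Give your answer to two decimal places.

Flow: 69 L/min ÷ 60 = 1.15 L/s.
Vt = flow × Ti = 1.15 L/s × 0.36 s × 1000 mL/L = 414.0 mL.
R = (PIP − Pplat)/V̇ = (15.0 − 10.4) / 1.15 = 4.6/1.15 = 4.0 cmH2O·s/L.
C = Vt/(Pplat − PEEP) = 414.0 / (10.4 − 5) = 414.0/5.4 = 76.667 mL/cmH2O.
τ = R × C = 4.0 × 0.07667 L/cmH2O = 0.3067 s.
t = −τ·ln(1 − 0.92) = −0.3067·ln(0.08) = 0.7746 s.

0.77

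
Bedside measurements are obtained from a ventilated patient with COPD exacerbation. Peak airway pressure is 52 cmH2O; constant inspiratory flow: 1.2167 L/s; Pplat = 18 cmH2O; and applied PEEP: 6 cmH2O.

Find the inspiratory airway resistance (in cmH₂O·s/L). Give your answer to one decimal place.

Raw = (PIP − Pplat) / flow = (52 − 18) / 1.2167 = 34.0 / 1.2167 = 27.944 cmH2O·s/L.

27.9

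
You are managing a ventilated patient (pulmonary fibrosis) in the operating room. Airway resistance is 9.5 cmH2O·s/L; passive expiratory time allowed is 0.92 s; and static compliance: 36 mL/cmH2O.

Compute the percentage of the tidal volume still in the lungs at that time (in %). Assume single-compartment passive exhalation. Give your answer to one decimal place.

6.8

τ = R × C = 9.5 × 36 mL/cmH2O = 9.5 × 0.036 L/cmH2O = 0.342 s.
Passive exhalation: V(t)/V₀ = e^(−t/τ) = e^(−0.92/0.342) = 0.06788.
Fraction remaining = 0.06788 → 6.788%.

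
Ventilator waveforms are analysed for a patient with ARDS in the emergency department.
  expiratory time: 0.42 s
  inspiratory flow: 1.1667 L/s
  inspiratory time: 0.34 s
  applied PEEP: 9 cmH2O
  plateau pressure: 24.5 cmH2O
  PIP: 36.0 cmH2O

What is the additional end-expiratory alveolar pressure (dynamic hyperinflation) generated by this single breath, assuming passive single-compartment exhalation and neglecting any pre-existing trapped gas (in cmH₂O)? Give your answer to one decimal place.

Vt = flow × Ti = 1.1667 L/s × 0.34 s × 1000 mL/L = 396.68 mL.
R = (PIP − Pplat)/V̇ = (36.0 − 24.5) / 1.1667 = 11.5/1.1667 = 9.857 cmH2O·s/L.
C = Vt/(Pplat − PEEP) = 396.68 / (24.5 − 9) = 396.68/15.5 = 25.592 mL/cmH2O.
τ = R × C = 9.857 × 0.02559 L/cmH2O = 0.2522 s.
Fraction remaining = e^(−Te/τ) = e^(−0.42/0.2522) = 0.1891; trapped volume = 396.68 × 0.1891 = 75.012 mL.
Additional alveolar pressure from trapping ≈ V_trapped / C = 75.012 / 25.592 = 2.931 cmH2O.

2.9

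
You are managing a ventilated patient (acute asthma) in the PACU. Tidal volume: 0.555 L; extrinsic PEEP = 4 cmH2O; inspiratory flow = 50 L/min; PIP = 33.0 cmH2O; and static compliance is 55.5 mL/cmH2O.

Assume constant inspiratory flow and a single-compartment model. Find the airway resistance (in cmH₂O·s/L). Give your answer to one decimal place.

Flow: 50 L/min ÷ 60 = 0.8333 L/s.
Equation of motion (constant flow): PIP = Vt/C + R·V̇ + PEEP.
R·V̇ = PIP − Vt/C − PEEP = 33.0 − 555/55.5 − 4 = 33.0 − 10.0 − 4 = 19.0 cmH2O.
R = 19.0 / 0.8333 = 22.801 cmH2O·s/L.

22.8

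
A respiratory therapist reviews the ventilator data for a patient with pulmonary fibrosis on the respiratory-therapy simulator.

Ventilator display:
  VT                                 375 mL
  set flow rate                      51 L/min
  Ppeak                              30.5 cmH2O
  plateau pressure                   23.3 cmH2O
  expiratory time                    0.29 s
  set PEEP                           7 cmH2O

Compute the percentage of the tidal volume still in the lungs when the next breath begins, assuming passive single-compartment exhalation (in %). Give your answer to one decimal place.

22.6

Flow: 51 L/min ÷ 60 = 0.85 L/s.
R = (PIP − Pplat)/V̇ = (30.5 − 23.3) / 0.85 = 7.2/0.85 = 8.471 cmH2O·s/L.
C = Vt/(Pplat − PEEP) = 375.0 / (23.3 − 7) = 375.0/16.3 = 23.006 mL/cmH2O.
τ = R × C = 8.471 × 0.02301 L/cmH2O = 0.1949 s.
Fraction remaining at end-expiration = e^(−Te/τ) = e^(−0.29/0.1949) = 0.2258 → 22.58%.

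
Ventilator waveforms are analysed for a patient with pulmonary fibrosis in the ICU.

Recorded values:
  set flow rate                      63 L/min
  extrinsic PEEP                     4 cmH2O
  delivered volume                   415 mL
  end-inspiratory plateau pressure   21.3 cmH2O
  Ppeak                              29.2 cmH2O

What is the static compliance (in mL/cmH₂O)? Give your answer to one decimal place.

24.0

Cstat = Vt / (Pplat − PEEP) = 415 / (21.3 − 4) = 415 / 17.3 = 23.988 mL/cmH2O.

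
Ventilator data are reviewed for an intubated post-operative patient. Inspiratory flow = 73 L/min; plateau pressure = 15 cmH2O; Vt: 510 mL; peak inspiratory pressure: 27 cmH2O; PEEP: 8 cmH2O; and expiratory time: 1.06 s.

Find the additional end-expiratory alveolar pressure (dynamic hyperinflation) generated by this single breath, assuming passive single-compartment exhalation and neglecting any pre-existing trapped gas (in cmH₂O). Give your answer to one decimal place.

Flow: 73 L/min ÷ 60 = 1.2167 L/s.
R = (PIP − Pplat)/V̇ = (27 − 15) / 1.2167 = 12.0/1.2167 = 9.863 cmH2O·s/L.
C = Vt/(Pplat − PEEP) = 510.0 / (15 − 8) = 510.0/7.0 = 72.857 mL/cmH2O.
τ = R × C = 9.863 × 0.07286 L/cmH2O = 0.7186 s.
Fraction remaining = e^(−Te/τ) = e^(−1.06/0.7186) = 0.2288; trapped volume = 510.0 × 0.2288 = 116.69 mL.
Additional alveolar pressure from trapping ≈ V_trapped / C = 116.69 / 72.857 = 1.602 cmH2O.

1.6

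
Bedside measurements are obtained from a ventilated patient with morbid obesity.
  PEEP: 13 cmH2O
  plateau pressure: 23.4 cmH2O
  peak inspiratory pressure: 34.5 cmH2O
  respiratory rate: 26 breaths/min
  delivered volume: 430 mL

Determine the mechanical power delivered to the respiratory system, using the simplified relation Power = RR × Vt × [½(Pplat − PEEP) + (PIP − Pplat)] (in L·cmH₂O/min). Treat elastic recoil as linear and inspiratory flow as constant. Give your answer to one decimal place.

182.2

Per-breath work = Vt × [½(Pplat−PEEP) + (PIP−Pplat)] = 0.430 × [0.5×10.4 + 11.1] = 0.430 × 16.3 = 7.009 L·cmH2O.
Power = 26 × 7.009 = 182.23 L·cmH2O/min.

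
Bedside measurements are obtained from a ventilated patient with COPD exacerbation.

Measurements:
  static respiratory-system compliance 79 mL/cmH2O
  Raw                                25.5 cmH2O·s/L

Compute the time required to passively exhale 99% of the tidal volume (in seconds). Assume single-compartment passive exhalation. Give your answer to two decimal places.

9.28

τ = R × C = 25.5 × 79 mL/cmH2O = 25.5 × 0.079 L/cmH2O = 2.015 s.
Exhaled fraction f = 1 − e^(−t/τ) → t = −τ·ln(1 − f) = −2.015·ln(0.01) = 9.279 s.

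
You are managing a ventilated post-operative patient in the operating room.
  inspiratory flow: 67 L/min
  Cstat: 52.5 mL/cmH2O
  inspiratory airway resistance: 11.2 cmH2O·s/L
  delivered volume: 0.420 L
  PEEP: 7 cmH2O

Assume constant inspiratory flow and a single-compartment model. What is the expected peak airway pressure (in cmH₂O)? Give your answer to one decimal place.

Flow: 67 L/min ÷ 60 = 1.1167 L/s.
Equation of motion (constant flow): PIP = Vt/C + R·V̇ + PEEP.
PIP = 420/52.5 + 11.2×1.1167 + 7 = 8.0 + 12.507 + 7 = 27.507 cmH2O.

27.5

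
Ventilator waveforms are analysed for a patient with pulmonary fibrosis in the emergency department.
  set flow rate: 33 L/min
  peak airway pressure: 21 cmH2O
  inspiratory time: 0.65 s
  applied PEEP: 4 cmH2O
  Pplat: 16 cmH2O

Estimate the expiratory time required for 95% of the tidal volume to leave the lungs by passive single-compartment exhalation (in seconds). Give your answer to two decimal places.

0.81

Flow: 33 L/min ÷ 60 = 0.55 L/s.
Vt = flow × Ti = 0.55 L/s × 0.65 s × 1000 mL/L = 357.5 mL.
R = (PIP − Pplat)/V̇ = (21 − 16) / 0.55 = 5.0/0.55 = 9.091 cmH2O·s/L.
C = Vt/(Pplat − PEEP) = 357.5 / (16 − 4) = 357.5/12.0 = 29.792 mL/cmH2O.
τ = R × C = 9.091 × 0.02979 L/cmH2O = 0.2708 s.
t = −τ·ln(1 − 0.95) = −0.2708·ln(0.05) = 0.8112 s.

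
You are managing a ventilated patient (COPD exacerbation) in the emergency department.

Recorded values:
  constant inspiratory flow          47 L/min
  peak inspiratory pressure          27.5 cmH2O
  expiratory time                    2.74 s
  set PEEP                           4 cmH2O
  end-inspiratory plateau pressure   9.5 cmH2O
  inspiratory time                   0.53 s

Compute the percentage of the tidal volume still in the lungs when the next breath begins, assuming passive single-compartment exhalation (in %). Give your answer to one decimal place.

Flow: 47 L/min ÷ 60 = 0.7833 L/s.
Vt = flow × Ti = 0.7833 L/s × 0.53 s × 1000 mL/L = 415.15 mL.
R = (PIP − Pplat)/V̇ = (27.5 − 9.5) / 0.7833 = 18.0/0.7833 = 22.98 cmH2O·s/L.
C = Vt/(Pplat − PEEP) = 415.15 / (9.5 − 4) = 415.15/5.5 = 75.482 mL/cmH2O.
τ = R × C = 22.98 × 0.07548 L/cmH2O = 1.735 s.
Fraction remaining at end-expiration = e^(−Te/τ) = e^(−2.74/1.735) = 0.2061 → 20.61%.

20.6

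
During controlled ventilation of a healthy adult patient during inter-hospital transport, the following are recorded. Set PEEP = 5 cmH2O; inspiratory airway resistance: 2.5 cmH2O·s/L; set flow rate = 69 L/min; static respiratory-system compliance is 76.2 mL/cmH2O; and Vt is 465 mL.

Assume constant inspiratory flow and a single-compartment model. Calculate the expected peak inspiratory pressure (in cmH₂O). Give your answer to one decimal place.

Flow: 69 L/min ÷ 60 = 1.15 L/s.
Equation of motion (constant flow): PIP = Vt/C + R·V̇ + PEEP.
PIP = 465/76.2 + 2.5×1.15 + 5 = 6.102 + 2.875 + 5 = 13.977 cmH2O.

14.0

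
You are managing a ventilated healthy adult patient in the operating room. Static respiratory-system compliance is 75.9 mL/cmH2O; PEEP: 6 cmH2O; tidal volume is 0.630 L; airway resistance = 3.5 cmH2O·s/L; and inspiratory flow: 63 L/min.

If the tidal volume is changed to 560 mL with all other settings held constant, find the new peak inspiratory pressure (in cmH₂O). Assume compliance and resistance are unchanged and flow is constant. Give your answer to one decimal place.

Flow: 63 L/min ÷ 60 = 1.05 L/s.
PIP = Vt/C + R·V̇ + PEEP (constant-flow equation of motion).
Only the elastic term changes: ΔPIP = ΔVt / C = (560 − 630) / 75.9 = -0.9223 cmH2O.
Original PIP = 630/75.9 + 3.5×1.05 + 6 = 17.975 cmH2O; new PIP = 17.975 + (-0.9223) = 17.053 cmH2O.

17.1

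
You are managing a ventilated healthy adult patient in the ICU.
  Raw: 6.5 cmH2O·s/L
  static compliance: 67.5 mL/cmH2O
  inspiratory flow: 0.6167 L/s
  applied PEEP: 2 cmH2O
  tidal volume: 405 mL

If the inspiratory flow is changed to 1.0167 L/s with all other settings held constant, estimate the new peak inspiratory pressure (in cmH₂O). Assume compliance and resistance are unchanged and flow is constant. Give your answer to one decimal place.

14.6

PIP = Vt/C + R·V̇ + PEEP (constant-flow equation of motion).
Only the resistive term changes: ΔPIP = R × ΔV̇ = 6.5 × (1.0167 − 0.6167) = 6.5 × 0.4 = 2.6 cmH2O.
Original PIP = 405/67.5 + 6.5×0.6167 + 2 = 12.009 cmH2O; new PIP = 12.009 + (2.6) = 14.609 cmH2O.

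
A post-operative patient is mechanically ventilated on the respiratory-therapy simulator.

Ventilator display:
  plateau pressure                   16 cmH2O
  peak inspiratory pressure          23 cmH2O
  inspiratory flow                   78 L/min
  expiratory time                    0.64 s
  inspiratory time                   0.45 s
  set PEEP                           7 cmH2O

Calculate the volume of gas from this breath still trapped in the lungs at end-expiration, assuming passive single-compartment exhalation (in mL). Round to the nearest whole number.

94

Flow: 78 L/min ÷ 60 = 1.3 L/s.
Vt = flow × Ti = 1.3 L/s × 0.45 s × 1000 mL/L = 585.0 mL.
R = (PIP − Pplat)/V̇ = (23 − 16) / 1.3 = 7.0/1.3 = 5.385 cmH2O·s/L.
C = Vt/(Pplat − PEEP) = 585.0 / (16 − 7) = 585.0/9.0 = 65.0 mL/cmH2O.
τ = R × C = 5.385 × 0.065 L/cmH2O = 0.35 s.
Fraction remaining = e^(−Te/τ) = e^(−0.64/0.35) = 0.1606.
Trapped volume = 585.0 × 0.1606 = 93.951 mL.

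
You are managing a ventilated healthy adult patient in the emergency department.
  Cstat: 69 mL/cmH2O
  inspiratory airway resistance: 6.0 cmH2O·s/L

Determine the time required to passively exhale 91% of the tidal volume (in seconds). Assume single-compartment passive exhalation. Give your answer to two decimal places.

1.00

τ = R × C = 6.0 × 69 mL/cmH2O = 6.0 × 0.069 L/cmH2O = 0.414 s.
Exhaled fraction f = 1 − e^(−t/τ) → t = −τ·ln(1 − f) = −0.414·ln(0.09) = 0.9969 s.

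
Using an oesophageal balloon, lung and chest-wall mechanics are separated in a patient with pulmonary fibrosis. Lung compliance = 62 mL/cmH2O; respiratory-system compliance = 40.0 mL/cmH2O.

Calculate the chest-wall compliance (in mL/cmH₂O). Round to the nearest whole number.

1/Ccw = 1/Crs − 1/CL.
1/Ccw = 1/40.0 − 1/62 = 0.008871.
Ccw = 112.73 mL/cmH2O.

113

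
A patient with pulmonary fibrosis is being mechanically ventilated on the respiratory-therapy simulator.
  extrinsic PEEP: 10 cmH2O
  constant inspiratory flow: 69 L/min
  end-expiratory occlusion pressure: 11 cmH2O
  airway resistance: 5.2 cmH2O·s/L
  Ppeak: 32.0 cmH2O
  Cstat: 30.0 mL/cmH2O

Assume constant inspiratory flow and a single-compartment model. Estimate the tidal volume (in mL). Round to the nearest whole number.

Flow: 69 L/min ÷ 60 = 1.15 L/s.
Total PEEP = 11 cmH2O (set 10 + intrinsic 1); this is the baseline alveolar pressure.
Equation of motion (constant flow): PIP = Vt/C + R·V̇ + PEEP.
Vt/C = PIP − R·V̇ − PEEP = 32.0 − 5.98 − 11 = 15.02 cmH2O.
Vt = C × 15.02 = 30.0 × 15.02 = 450.6 mL.

451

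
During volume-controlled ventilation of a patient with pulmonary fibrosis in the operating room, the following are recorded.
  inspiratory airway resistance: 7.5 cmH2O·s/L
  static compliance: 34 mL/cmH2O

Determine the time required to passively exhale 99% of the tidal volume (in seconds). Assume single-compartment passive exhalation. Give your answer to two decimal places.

1.17

τ = R × C = 7.5 × 34 mL/cmH2O = 7.5 × 0.034 L/cmH2O = 0.255 s.
Exhaled fraction f = 1 − e^(−t/τ) → t = −τ·ln(1 − f) = −0.255·ln(0.01) = 1.174 s.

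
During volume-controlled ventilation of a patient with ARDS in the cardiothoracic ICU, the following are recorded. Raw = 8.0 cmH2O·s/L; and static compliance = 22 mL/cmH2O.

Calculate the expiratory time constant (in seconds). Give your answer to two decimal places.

τ = R × C = 8.0 × 22 mL/cmH2O = 8.0 × 0.022 L/cmH2O = 0.176 s.

0.18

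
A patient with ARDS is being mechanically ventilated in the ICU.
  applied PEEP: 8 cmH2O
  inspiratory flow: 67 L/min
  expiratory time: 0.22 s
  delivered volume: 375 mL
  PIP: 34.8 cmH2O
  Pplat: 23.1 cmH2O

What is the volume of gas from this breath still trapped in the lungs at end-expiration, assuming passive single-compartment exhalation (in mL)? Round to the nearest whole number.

Flow: 67 L/min ÷ 60 = 1.1167 L/s.
R = (PIP − Pplat)/V̇ = (34.8 − 23.1) / 1.1167 = 11.7/1.1167 = 10.477 cmH2O·s/L.
C = Vt/(Pplat − PEEP) = 375.0 / (23.1 − 8) = 375.0/15.1 = 24.834 mL/cmH2O.
τ = R × C = 10.477 × 0.02483 L/cmH2O = 0.2601 s.
Fraction remaining = e^(−Te/τ) = e^(−0.22/0.2601) = 0.4292.
Trapped volume = 375.0 × 0.4292 = 160.95 mL.

161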